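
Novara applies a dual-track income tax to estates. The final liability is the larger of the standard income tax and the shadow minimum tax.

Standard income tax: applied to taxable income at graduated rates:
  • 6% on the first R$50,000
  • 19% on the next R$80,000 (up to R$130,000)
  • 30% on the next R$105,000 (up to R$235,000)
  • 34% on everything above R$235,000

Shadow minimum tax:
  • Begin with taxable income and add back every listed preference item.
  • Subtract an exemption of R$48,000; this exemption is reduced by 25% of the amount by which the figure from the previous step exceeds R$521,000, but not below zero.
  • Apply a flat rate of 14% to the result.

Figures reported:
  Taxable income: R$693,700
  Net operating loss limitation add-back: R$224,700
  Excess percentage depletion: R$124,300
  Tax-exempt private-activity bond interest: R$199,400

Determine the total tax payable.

R$205,658

Standard income tax:
  R$50,000 × 6% = R$3,000
  R$80,000 × 19% = R$15,200
  R$105,000 × 30% = R$31,500
  R$458,700 × 34% = R$155,958
  → R$205,658

Shadow minimum tax:
  Adjusted income: R$693,700 + R$224,700 + R$124,300 + R$199,400 = R$1,242,100
  Exemption: 25% × (R$1,242,100 − R$521,000) = R$180,275 ≥ R$48,000, so the exemption is fully phased out
  Base: R$1,242,100 − R$0 = R$1,242,100
  R$1,242,100 × 14% = R$173,894

R$205,658 > R$173,894, so the standard income tax governs.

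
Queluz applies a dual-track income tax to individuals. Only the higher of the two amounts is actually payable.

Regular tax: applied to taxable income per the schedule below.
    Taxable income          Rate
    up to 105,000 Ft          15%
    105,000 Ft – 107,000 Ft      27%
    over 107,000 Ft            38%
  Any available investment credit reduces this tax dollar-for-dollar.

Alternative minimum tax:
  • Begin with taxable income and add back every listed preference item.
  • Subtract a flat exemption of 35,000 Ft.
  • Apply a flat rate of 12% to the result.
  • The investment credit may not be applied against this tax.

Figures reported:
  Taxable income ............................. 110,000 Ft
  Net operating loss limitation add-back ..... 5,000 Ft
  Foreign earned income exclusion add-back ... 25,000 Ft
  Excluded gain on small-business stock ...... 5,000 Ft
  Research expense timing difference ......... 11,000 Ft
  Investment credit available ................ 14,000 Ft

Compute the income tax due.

Regular tax:
  105,000 Ft × 15% = 15,750 Ft
  2,000 Ft × 27% = 540 Ft
  3,000 Ft × 38% = 1,140 Ft
  → 17,430 Ft
  Less investment credit 14,000 Ft → 3,430 Ft

Alternative minimum tax:
  Adjusted income: 110,000 Ft + 5,000 Ft + 25,000 Ft + 5,000 Ft + 11,000 Ft = 156,000 Ft
  Less exemption 35,000 Ft → base 121,000 Ft
  121,000 Ft × 12% = 14,520 Ft

14,520 Ft > 3,430 Ft, so the alternative minimum tax is the binding amount.

14,520 Ft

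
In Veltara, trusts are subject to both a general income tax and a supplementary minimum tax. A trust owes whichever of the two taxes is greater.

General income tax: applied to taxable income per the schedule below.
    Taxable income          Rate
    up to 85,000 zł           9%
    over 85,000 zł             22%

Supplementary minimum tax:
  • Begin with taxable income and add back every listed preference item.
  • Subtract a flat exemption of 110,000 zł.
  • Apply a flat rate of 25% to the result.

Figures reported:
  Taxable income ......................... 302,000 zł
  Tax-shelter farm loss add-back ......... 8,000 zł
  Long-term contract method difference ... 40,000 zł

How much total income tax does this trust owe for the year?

60,000 zł

Supplementary minimum tax:
  Adjusted income: 302,000 zł + 8,000 zł + 40,000 zł = 350,000 zł
  Less exemption 110,000 zł → base 240,000 zł
  240,000 zł × 25% = 60,000 zł

General income tax:
  85,000 zł × 9% = 7,650 zł
  217,000 zł × 22% = 47,740 zł
  → 55,390 zł

60,000 zł > 55,390 zł, so the supplementary minimum tax is the binding amount.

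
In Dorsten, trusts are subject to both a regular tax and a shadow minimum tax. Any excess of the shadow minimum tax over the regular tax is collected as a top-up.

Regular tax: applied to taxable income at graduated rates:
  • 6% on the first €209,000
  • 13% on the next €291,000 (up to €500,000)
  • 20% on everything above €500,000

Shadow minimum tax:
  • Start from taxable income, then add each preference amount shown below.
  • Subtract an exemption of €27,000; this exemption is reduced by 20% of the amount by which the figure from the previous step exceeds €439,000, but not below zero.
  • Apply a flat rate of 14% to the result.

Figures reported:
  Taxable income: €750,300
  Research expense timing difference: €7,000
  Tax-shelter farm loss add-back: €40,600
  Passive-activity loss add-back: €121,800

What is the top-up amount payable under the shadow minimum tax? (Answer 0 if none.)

Regular tax:
  €209,000 × 6% = €12,540
  €291,000 × 13% = €37,830
  €250,300 × 20% = €50,060
  → €100,430

Shadow minimum tax:
  Adjusted income: €750,300 + €7,000 + €40,600 + €121,800 = €919,700
  Exemption: 20% × (€919,700 − €439,000) = €96,140 ≥ €27,000, so the exemption is fully phased out
  Base: €919,700 − €0 = €919,700
  €919,700 × 14% = €128,758

Excess of shadow minimum tax over regular tax: €128,758 − €100,430 = €28,328.

€28,328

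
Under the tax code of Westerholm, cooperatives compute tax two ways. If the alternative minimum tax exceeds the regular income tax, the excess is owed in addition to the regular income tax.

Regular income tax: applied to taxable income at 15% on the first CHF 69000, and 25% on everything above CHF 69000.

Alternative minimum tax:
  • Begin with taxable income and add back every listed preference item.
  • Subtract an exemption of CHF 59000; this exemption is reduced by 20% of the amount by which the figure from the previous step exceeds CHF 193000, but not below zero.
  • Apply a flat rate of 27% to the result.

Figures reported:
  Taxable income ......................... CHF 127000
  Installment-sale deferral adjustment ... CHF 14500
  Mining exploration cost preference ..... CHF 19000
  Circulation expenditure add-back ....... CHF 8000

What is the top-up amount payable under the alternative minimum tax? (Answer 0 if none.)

Alternative minimum tax:
  Adjusted income: CHF 127000 + CHF 14500 + CHF 19000 + CHF 8000 = CHF 168500
  Exemption: CHF 168500 ≤ CHF 193000, so full CHF 59000 applies
  Base: CHF 168500 − CHF 59000 = CHF 109500
  CHF 109500 × 27% = CHF 29565

Regular income tax:
  CHF 69000 × 15% = CHF 10350
  CHF 58000 × 25% = CHF 14500
  → CHF 24850

Excess of alternative minimum tax over regular income tax: CHF 29565 − CHF 24850 = CHF 4715.

CHF 4715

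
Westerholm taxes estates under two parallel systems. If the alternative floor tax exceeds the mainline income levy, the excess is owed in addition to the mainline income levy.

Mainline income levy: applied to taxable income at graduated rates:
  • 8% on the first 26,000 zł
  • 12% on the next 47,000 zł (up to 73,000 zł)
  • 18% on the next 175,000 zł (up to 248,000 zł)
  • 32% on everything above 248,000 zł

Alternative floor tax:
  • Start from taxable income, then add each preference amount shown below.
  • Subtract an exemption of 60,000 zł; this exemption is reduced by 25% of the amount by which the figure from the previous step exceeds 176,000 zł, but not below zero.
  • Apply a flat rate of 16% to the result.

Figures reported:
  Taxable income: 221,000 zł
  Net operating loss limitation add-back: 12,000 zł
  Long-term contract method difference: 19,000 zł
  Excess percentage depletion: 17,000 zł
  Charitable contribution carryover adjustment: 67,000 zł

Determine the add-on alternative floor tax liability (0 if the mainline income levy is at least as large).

Mainline income levy:
  26,000 zł × 8% = 2,080 zł
  47,000 zł × 12% = 5,640 zł
  148,000 zł × 18% = 26,640 zł
  → 34,360 zł

Alternative floor tax:
  Adjusted income: 221,000 zł + 12,000 zł + 19,000 zł + 17,000 zł + 67,000 zł = 336,000 zł
  Exemption: 60,000 zł − 25% × (336,000 zł − 176,000 zł) = 60,000 zł − 40,000 zł = 20,000 zł
  Base: 336,000 zł − 20,000 zł = 316,000 zł
  316,000 zł × 16% = 50,560 zł

Excess of alternative floor tax over mainline income levy: 50,560 zł − 34,360 zł = 16,200 zł.

16,200 zł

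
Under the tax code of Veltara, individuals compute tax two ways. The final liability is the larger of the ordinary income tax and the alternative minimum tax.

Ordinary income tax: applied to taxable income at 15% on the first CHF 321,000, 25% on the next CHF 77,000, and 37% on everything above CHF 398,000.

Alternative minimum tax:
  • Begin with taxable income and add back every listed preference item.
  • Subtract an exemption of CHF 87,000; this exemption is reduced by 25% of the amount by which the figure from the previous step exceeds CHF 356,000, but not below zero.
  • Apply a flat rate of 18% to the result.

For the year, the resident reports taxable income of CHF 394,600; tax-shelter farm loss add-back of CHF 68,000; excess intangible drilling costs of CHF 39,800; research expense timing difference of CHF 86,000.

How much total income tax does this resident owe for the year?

CHF 100,710

Ordinary income tax:
  CHF 321,000 × 15% = CHF 48,150
  CHF 73,600 × 25% = CHF 18,400
  → CHF 66,550

Alternative minimum tax:
  Adjusted income: CHF 394,600 + CHF 68,000 + CHF 39,800 + CHF 86,000 = CHF 588,400
  Exemption: CHF 87,000 − 25% × (CHF 588,400 − CHF 356,000) = CHF 87,000 − CHF 58,100 = CHF 28,900
  Base: CHF 588,400 − CHF 28,900 = CHF 559,500
  CHF 559,500 × 18% = CHF 100,710

CHF 100,710 > CHF 66,550, so the alternative minimum tax is the binding amount.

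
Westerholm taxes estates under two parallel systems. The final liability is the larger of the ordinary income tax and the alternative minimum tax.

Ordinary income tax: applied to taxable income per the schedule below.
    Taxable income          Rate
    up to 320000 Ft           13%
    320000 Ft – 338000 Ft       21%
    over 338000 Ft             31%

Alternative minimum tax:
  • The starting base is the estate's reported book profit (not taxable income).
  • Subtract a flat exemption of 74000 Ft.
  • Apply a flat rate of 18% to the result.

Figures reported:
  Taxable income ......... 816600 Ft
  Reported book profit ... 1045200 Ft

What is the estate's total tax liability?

193746 Ft

Ordinary income tax:
  320000 Ft × 13% = 41600 Ft
  18000 Ft × 21% = 3780 Ft
  478600 Ft × 31% = 148366 Ft
  → 193746 Ft

Alternative minimum tax:
  Base (reported book profit): 1045200 Ft
  Less exemption 74000 Ft → base 971200 Ft
  971200 Ft × 18% = 174816 Ft

193746 Ft > 174816 Ft, so the ordinary income tax governs.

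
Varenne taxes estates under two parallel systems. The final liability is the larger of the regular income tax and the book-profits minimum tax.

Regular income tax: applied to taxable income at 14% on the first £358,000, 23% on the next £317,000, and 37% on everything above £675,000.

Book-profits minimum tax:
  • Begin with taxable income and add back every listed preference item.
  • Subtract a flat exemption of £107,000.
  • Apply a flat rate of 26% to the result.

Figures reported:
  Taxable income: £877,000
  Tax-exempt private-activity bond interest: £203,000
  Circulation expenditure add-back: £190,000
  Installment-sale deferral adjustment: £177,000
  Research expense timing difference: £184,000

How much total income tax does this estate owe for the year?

Book-profits minimum tax:
  Adjusted income: £877,000 + £203,000 + £190,000 + £177,000 + £184,000 = £1,631,000
  Less exemption £107,000 → base £1,524,000
  £1,524,000 × 26% = £396,240

Regular income tax:
  £358,000 × 14% = £50,120
  £317,000 × 23% = £72,910
  £202,000 × 37% = £74,740
  → £197,770

£396,240 > £197,770, so the book-profits minimum tax is the binding amount.

£396,240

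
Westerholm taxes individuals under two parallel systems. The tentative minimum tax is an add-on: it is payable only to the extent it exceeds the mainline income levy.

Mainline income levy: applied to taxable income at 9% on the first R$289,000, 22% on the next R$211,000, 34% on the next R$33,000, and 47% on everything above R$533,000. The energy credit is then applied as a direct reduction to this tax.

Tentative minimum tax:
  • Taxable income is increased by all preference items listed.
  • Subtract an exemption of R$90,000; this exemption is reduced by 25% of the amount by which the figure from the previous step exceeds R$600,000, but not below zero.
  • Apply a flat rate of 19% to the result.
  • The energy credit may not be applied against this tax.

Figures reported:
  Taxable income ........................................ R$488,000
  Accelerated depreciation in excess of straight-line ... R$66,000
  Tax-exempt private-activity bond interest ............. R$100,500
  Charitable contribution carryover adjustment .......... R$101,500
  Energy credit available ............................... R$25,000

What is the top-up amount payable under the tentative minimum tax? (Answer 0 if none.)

R$89,160

Mainline income levy:
  R$289,000 × 9% = R$26,010
  R$199,000 × 22% = R$43,780
  → R$69,790
  Less energy credit R$25,000 → R$44,790

Tentative minimum tax:
  Adjusted income: R$488,000 + R$66,000 + R$100,500 + R$101,500 = R$756,000
  Exemption: R$90,000 − 25% × (R$756,000 − R$600,000) = R$90,000 − R$39,000 = R$51,000
  Base: R$756,000 − R$51,000 = R$705,000
  R$705,000 × 19% = R$133,950

Excess of tentative minimum tax over mainline income levy: R$133,950 − R$44,790 = R$89,160.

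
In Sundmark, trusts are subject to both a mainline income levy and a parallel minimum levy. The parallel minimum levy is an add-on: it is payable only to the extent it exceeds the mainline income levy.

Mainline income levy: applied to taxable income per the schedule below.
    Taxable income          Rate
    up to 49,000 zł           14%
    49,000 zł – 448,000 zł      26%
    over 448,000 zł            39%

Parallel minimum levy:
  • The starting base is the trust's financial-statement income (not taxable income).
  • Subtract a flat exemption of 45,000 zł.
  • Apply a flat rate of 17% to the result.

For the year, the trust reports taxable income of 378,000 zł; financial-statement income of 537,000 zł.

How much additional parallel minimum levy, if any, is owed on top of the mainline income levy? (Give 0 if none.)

Parallel minimum levy:
  Base (financial-statement income): 537,000 zł
  Less exemption 45,000 zł → base 492,000 zł
  492,000 zł × 17% = 83,640 zł

Mainline income levy:
  49,000 zł × 14% = 6,860 zł
  329,000 zł × 26% = 85,540 zł
  → 92,400 zł

83,640 zł ≤ 92,400 zł, so no add-on is due.

0 zł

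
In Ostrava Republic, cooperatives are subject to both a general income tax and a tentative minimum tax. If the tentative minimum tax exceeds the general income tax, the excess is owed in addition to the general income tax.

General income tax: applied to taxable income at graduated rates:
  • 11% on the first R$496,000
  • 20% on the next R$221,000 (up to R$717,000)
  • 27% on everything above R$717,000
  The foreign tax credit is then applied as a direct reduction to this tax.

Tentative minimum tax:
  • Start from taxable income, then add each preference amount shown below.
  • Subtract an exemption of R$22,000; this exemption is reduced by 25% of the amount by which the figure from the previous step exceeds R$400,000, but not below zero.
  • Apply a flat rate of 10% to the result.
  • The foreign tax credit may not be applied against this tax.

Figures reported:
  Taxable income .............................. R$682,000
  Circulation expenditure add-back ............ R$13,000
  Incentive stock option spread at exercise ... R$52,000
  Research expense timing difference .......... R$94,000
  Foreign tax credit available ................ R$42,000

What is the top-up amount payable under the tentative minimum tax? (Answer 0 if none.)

Tentative minimum tax:
  Adjusted income: R$682,000 + R$13,000 + R$52,000 + R$94,000 = R$841,000
  Exemption: 25% × (R$841,000 − R$400,000) = R$110,250 ≥ R$22,000, so the exemption is fully phased out
  Base: R$841,000 − R$0 = R$841,000
  R$841,000 × 10% = R$84,100

General income tax:
  R$496,000 × 11% = R$54,560
  R$186,000 × 20% = R$37,200
  → R$91,760
  Less foreign tax credit R$42,000 → R$49,760

Excess of tentative minimum tax over general income tax: R$84,100 − R$49,760 = R$34,340.

R$34,340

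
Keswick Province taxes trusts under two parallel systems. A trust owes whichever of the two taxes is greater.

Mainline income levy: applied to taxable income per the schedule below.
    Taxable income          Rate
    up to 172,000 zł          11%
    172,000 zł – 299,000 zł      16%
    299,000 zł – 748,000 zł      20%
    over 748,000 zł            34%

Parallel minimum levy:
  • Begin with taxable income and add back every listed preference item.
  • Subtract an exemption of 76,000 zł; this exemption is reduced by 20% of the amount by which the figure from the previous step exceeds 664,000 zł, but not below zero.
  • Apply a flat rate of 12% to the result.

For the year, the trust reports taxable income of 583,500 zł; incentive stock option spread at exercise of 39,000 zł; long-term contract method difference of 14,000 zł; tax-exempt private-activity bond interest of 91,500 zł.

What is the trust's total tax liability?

Mainline income levy:
  172,000 zł × 11% = 18,920 zł
  127,000 zł × 16% = 20,320 zł
  284,500 zł × 20% = 56,900 zł
  → 96,140 zł

Parallel minimum levy:
  Adjusted income: 583,500 zł + 39,000 zł + 14,000 zł + 91,500 zł = 728,000 zł
  Exemption: 76,000 zł − 20% × (728,000 zł − 664,000 zł) = 76,000 zł − 12,800 zł = 63,200 zł
  Base: 728,000 zł − 63,200 zł = 664,800 zł
  664,800 zł × 12% = 79,776 zł

96,140 zł > 79,776 zł, so the mainline income levy governs.

96,140 zł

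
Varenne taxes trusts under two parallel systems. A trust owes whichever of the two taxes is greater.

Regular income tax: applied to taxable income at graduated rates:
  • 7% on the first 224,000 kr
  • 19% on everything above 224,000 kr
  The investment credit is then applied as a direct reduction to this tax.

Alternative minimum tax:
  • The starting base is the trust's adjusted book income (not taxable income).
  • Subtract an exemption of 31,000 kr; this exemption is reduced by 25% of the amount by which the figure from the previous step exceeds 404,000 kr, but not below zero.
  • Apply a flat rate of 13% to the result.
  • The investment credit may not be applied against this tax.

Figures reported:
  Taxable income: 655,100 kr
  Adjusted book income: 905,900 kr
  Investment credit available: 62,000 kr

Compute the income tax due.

117,767 kr

Alternative minimum tax:
  Base (adjusted book income): 905,900 kr
  Exemption: 25% × (905,900 kr − 404,000 kr) = 125,475 kr ≥ 31,000 kr, so the exemption is fully phased out
  Base: 905,900 kr − 0 kr = 905,900 kr
  905,900 kr × 13% = 117,767 kr

Regular income tax:
  224,000 kr × 7% = 15,680 kr
  431,100 kr × 19% = 81,909 kr
  → 97,589 kr
  Less investment credit 62,000 kr → 35,589 kr

117,767 kr > 35,589 kr, so the alternative minimum tax is the binding amount.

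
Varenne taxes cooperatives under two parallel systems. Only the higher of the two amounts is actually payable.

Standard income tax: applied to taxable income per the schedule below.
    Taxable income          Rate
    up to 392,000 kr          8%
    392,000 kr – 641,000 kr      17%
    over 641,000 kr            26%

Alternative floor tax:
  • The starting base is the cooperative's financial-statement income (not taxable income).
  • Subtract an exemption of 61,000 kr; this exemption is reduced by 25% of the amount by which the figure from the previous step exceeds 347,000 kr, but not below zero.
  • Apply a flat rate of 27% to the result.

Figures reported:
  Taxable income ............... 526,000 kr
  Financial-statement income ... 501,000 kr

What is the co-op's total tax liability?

Standard income tax:
  392,000 kr × 8% = 31,360 kr
  134,000 kr × 17% = 22,780 kr
  → 54,140 kr

Alternative floor tax:
  Base (financial-statement income): 501,000 kr
  Exemption: 61,000 kr − 25% × (501,000 kr − 347,000 kr) = 61,000 kr − 38,500 kr = 22,500 kr
  Base: 501,000 kr − 22,500 kr = 478,500 kr
  478,500 kr × 27% = 129,195 kr

129,195 kr > 54,140 kr, so the alternative floor tax is the binding amount.

129,195 kr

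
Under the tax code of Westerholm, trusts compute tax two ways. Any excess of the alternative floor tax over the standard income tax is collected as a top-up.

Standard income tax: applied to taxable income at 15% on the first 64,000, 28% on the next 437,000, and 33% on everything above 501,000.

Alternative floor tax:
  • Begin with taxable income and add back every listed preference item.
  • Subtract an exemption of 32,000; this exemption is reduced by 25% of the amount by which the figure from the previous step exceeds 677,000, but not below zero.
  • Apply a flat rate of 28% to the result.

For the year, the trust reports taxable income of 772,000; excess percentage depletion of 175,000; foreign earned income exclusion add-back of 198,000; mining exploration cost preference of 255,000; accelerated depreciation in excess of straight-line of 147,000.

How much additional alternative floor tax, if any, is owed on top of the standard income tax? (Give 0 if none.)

211,770

Alternative floor tax:
  Adjusted income: 772,000 + 175,000 + 198,000 + 255,000 + 147,000 = 1,547,000
  Exemption: 25% × (1,547,000 − 677,000) = 217,500 ≥ 32,000, so the exemption is fully phased out
  Base: 1,547,000 − 0 = 1,547,000
  1,547,000 × 28% = 433,160

Standard income tax:
  64,000 × 15% = 9,600
  437,000 × 28% = 122,360
  271,000 × 33% = 89,430
  → 221,390

Excess of alternative floor tax over standard income tax: 433,160 − 221,390 = 211,770.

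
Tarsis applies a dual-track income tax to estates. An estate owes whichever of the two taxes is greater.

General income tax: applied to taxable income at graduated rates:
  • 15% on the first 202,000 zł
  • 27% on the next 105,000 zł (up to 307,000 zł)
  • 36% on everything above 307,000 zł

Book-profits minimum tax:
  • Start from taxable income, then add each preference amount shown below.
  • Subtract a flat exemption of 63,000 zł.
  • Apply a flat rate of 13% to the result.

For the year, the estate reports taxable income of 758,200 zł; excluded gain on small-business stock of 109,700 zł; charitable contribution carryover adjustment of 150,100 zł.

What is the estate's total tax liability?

General income tax:
  202,000 zł × 15% = 30,300 zł
  105,000 zł × 27% = 28,350 zł
  451,200 zł × 36% = 162,432 zł
  → 221,082 zł

Book-profits minimum tax:
  Adjusted income: 758,200 zł + 109,700 zł + 150,100 zł = 1,018,000 zł
  Less exemption 63,000 zł → base 955,000 zł
  955,000 zł × 13% = 124,150 zł

221,082 zł > 124,150 zł, so the general income tax governs.

221,082 zł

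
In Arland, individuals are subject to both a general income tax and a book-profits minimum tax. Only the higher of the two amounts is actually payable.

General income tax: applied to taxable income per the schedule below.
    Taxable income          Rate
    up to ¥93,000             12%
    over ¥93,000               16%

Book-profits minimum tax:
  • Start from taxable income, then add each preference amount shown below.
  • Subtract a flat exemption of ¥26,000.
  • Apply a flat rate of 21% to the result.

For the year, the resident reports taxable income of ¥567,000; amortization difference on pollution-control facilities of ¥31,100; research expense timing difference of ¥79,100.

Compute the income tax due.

Book-profits minimum tax:
  Adjusted income: ¥567,000 + ¥31,100 + ¥79,100 = ¥677,200
  Less exemption ¥26,000 → base ¥651,200
  ¥651,200 × 21% = ¥136,752

General income tax:
  ¥93,000 × 12% = ¥11,160
  ¥474,000 × 16% = ¥75,840
  → ¥87,000

¥136,752 > ¥87,000, so the book-profits minimum tax is the binding amount.

¥136,752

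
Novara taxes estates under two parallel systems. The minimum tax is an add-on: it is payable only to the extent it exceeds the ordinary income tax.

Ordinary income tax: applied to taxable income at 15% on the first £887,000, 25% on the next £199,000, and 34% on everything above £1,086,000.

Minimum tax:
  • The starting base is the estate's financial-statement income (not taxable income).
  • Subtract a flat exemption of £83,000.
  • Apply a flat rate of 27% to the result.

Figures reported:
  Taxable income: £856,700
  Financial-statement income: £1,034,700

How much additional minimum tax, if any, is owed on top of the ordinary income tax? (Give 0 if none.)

£128,454

Minimum tax:
  Base (financial-statement income): £1,034,700
  Less exemption £83,000 → base £951,700
  £951,700 × 27% = £256,959

Ordinary income tax:
  £856,700 × 15% = £128,505

Excess of minimum tax over ordinary income tax: £256,959 − £128,505 = £128,454.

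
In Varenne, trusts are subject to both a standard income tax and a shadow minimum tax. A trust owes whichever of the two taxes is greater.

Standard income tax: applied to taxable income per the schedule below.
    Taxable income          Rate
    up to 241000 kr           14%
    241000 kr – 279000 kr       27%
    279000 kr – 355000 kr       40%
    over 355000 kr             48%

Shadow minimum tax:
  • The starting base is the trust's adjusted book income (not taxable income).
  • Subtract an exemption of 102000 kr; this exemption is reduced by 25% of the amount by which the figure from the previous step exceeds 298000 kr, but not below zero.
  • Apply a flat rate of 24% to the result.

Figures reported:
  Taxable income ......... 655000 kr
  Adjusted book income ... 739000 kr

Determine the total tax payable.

Standard income tax:
  241000 kr × 14% = 33740 kr
  38000 kr × 27% = 10260 kr
  76000 kr × 40% = 30400 kr
  300000 kr × 48% = 144000 kr
  → 218400 kr

Shadow minimum tax:
  Base (adjusted book income): 739000 kr
  Exemption: 25% × (739000 kr − 298000 kr) = 110250 kr ≥ 102000 kr, so the exemption is fully phased out
  Base: 739000 kr − 0 kr = 739000 kr
  739000 kr × 24% = 177360 kr

218400 kr > 177360 kr, so the standard income tax governs.

218400 kr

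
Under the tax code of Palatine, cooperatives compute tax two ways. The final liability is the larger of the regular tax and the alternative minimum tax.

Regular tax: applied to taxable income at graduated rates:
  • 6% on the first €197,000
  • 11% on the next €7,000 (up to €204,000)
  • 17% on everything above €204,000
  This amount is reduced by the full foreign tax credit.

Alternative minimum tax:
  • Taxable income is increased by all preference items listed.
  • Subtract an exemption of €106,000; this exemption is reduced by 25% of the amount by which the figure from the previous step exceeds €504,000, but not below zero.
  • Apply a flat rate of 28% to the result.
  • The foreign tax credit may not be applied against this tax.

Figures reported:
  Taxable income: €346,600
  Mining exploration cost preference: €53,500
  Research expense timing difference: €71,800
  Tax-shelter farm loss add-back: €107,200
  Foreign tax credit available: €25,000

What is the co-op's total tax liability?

€137,725

Alternative minimum tax:
  Adjusted income: €346,600 + €53,500 + €71,800 + €107,200 = €579,100
  Exemption: €106,000 − 25% × (€579,100 − €504,000) = €106,000 − €18,775 = €87,225
  Base: €579,100 − €87,225 = €491,875
  €491,875 × 28% = €137,725

Regular tax:
  €197,000 × 6% = €11,820
  €7,000 × 11% = €770
  €142,600 × 17% = €24,242
  → €36,832
  Less foreign tax credit €25,000 → €11,832

€137,725 > €11,832, so the alternative minimum tax is the binding amount.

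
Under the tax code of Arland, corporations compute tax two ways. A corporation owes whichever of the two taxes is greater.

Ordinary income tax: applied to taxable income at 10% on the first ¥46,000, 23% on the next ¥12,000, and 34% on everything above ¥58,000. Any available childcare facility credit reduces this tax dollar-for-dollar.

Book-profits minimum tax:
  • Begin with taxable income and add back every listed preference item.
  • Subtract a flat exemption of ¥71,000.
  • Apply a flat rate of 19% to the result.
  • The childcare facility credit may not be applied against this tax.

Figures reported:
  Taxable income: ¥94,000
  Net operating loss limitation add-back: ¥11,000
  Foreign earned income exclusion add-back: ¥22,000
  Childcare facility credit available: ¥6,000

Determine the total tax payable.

Ordinary income tax:
  ¥46,000 × 10% = ¥4,600
  ¥12,000 × 23% = ¥2,760
  ¥36,000 × 34% = ¥12,240
  → ¥19,600
  Less childcare facility credit ¥6,000 → ¥13,600

Book-profits minimum tax:
  Adjusted income: ¥94,000 + ¥11,000 + ¥22,000 = ¥127,000
  Less exemption ¥71,000 → base ¥56,000
  ¥56,000 × 19% = ¥10,640

¥13,600 > ¥10,640, so the ordinary income tax governs.

¥13,600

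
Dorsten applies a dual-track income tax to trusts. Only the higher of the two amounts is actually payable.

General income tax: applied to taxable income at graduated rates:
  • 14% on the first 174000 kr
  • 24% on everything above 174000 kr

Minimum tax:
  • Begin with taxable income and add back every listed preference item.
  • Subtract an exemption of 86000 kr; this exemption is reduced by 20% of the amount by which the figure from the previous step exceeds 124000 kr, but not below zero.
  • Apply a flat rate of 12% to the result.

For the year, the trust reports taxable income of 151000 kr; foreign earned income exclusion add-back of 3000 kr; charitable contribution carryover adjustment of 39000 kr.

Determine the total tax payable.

21140 kr

General income tax:
  151000 kr × 14% = 21140 kr

Minimum tax:
  Adjusted income: 151000 kr + 3000 kr + 39000 kr = 193000 kr
  Exemption: 86000 kr − 20% × (193000 kr − 124000 kr) = 86000 kr − 13800 kr = 72200 kr
  Base: 193000 kr − 72200 kr = 120800 kr
  120800 kr × 12% = 14496 kr

21140 kr > 14496 kr, so the general income tax governs.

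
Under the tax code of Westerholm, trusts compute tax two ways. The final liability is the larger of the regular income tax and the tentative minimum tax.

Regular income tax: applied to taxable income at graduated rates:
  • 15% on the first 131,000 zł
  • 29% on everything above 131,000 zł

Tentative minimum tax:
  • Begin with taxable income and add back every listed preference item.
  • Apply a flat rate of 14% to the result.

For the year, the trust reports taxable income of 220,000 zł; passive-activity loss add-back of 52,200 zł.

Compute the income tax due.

45,460 zł

Tentative minimum tax:
  Adjusted income: 220,000 zł + 52,200 zł = 272,200 zł
  272,200 zł × 14% = 38,108 zł

Regular income tax:
  131,000 zł × 15% = 19,650 zł
  89,000 zł × 29% = 25,810 zł
  → 45,460 zł

45,460 zł > 38,108 zł, so the regular income tax governs.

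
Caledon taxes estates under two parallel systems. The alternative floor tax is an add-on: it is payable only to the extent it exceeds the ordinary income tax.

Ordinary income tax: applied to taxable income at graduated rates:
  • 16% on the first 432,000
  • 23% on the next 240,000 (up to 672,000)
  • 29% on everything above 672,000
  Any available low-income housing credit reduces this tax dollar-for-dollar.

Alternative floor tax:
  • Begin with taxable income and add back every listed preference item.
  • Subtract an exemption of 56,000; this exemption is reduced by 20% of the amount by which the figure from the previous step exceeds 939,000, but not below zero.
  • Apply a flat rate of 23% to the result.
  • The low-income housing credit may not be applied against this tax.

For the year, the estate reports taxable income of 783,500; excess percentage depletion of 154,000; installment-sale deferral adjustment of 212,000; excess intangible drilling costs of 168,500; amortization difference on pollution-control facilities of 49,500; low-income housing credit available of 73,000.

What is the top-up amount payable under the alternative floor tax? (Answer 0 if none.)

230,870

Alternative floor tax:
  Adjusted income: 783,500 + 154,000 + 212,000 + 168,500 + 49,500 = 1,367,500
  Exemption: 20% × (1,367,500 − 939,000) = 85,700 ≥ 56,000, so the exemption is fully phased out
  Base: 1,367,500 − 0 = 1,367,500
  1,367,500 × 23% = 314,525

Ordinary income tax:
  432,000 × 16% = 69,120
  240,000 × 23% = 55,200
  111,500 × 29% = 32,335
  → 156,655
  Less low-income housing credit 73,000 → 83,655

Excess of alternative floor tax over ordinary income tax: 314,525 − 83,655 = 230,870.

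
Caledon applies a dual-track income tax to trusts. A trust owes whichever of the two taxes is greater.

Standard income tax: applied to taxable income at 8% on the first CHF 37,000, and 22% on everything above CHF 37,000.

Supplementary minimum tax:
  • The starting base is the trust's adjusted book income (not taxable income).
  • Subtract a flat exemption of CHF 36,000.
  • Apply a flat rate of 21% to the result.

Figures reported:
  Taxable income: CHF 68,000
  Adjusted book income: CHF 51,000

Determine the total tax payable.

CHF 9,780

Supplementary minimum tax:
  Base (adjusted book income): CHF 51,000
  Less exemption CHF 36,000 → base CHF 15,000
  CHF 15,000 × 21% = CHF 3,150

Standard income tax:
  CHF 37,000 × 8% = CHF 2,960
  CHF 31,000 × 22% = CHF 6,820
  → CHF 9,780

CHF 9,780 > CHF 3,150, so the standard income tax governs.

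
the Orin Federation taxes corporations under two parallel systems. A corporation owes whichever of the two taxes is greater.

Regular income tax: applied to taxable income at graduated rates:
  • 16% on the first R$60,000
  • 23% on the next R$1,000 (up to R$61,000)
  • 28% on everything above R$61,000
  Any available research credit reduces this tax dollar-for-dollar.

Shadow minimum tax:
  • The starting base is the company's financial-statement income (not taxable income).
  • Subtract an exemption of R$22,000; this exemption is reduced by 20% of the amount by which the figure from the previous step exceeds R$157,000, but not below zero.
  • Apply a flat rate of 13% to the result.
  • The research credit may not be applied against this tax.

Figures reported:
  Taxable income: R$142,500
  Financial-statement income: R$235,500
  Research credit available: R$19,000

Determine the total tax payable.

Regular income tax:
  R$60,000 × 16% = R$9,600
  R$1,000 × 23% = R$230
  R$81,500 × 28% = R$22,820
  → R$32,650
  Less research credit R$19,000 → R$13,650

Shadow minimum tax:
  Base (financial-statement income): R$235,500
  Exemption: R$22,000 − 20% × (R$235,500 − R$157,000) = R$22,000 − R$15,700 = R$6,300
  Base: R$235,500 − R$6,300 = R$229,200
  R$229,200 × 13% = R$29,796

R$29,796 > R$13,650, so the shadow minimum tax is the binding amount.

R$29,796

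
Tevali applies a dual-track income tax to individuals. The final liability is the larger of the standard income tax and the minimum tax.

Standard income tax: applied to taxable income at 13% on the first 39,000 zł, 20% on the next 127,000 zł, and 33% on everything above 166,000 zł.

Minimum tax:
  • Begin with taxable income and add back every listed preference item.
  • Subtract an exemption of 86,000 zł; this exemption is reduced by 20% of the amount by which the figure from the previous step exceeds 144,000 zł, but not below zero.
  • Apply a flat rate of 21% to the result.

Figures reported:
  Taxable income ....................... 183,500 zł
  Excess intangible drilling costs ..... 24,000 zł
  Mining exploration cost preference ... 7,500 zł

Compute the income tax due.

Standard income tax:
  39,000 zł × 13% = 5,070 zł
  127,000 zł × 20% = 25,400 zł
  17,500 zł × 33% = 5,775 zł
  → 36,245 zł

Minimum tax:
  Adjusted income: 183,500 zł + 24,000 zł + 7,500 zł = 215,000 zł
  Exemption: 86,000 zł − 20% × (215,000 zł − 144,000 zł) = 86,000 zł − 14,200 zł = 71,800 zł
  Base: 215,000 zł − 71,800 zł = 143,200 zł
  143,200 zł × 21% = 30,072 zł

36,245 zł > 30,072 zł, so the standard income tax governs.

36,245 zł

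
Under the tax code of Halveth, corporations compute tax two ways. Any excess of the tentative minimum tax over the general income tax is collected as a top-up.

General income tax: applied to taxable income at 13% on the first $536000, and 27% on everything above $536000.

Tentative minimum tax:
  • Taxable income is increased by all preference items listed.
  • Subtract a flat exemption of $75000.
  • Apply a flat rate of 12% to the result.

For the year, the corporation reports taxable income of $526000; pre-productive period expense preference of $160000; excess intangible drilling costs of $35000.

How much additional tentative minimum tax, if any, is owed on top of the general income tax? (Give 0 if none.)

$9140

General income tax:
  $526000 × 13% = $68380

Tentative minimum tax:
  Adjusted income: $526000 + $160000 + $35000 = $721000
  Less exemption $75000 → base $646000
  $646000 × 12% = $77520

Excess of tentative minimum tax over general income tax: $77520 − $68380 = $9140.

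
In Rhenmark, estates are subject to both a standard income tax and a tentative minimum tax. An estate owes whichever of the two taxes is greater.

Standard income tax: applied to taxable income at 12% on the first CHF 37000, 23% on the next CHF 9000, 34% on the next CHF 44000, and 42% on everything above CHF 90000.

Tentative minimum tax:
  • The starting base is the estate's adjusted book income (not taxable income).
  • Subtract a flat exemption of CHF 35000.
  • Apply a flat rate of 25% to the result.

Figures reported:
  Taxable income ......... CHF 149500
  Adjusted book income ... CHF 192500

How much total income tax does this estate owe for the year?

CHF 46460

Standard income tax:
  CHF 37000 × 12% = CHF 4440
  CHF 9000 × 23% = CHF 2070
  CHF 44000 × 34% = CHF 14960
  CHF 59500 × 42% = CHF 24990
  → CHF 46460

Tentative minimum tax:
  Base (adjusted book income): CHF 192500
  Less exemption CHF 35000 → base CHF 157500
  CHF 157500 × 25% = CHF 39375

CHF 46460 > CHF 39375, so the standard income tax governs.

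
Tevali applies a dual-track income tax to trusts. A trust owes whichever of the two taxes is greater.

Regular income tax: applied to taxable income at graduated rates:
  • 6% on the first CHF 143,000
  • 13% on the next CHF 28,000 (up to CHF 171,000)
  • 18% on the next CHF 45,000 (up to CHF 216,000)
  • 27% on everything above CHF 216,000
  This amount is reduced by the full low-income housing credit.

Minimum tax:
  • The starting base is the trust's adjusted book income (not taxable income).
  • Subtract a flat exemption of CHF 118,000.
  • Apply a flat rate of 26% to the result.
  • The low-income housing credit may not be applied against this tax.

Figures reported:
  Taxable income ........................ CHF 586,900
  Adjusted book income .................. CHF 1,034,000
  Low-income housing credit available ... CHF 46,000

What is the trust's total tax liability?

CHF 238,160

Minimum tax:
  Base (adjusted book income): CHF 1,034,000
  Less exemption CHF 118,000 → base CHF 916,000
  CHF 916,000 × 26% = CHF 238,160

Regular income tax:
  CHF 143,000 × 6% = CHF 8,580
  CHF 28,000 × 13% = CHF 3,640
  CHF 45,000 × 18% = CHF 8,100
  CHF 370,900 × 27% = CHF 100,143
  → CHF 120,463
  Less low-income housing credit CHF 46,000 → CHF 74,463

CHF 238,160 > CHF 74,463, so the minimum tax is the binding amount.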